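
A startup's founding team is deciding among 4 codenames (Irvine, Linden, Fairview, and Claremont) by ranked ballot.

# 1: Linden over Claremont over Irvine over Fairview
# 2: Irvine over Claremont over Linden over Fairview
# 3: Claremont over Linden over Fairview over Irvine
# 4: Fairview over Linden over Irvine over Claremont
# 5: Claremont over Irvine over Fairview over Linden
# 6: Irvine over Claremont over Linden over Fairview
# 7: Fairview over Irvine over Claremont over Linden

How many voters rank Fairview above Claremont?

Ballots ranking Fairview above Claremont: 2.
Ballots ranking Claremont above Fairview: 5.
So 2 of 7 voters prefer Fairview to Claremont.

2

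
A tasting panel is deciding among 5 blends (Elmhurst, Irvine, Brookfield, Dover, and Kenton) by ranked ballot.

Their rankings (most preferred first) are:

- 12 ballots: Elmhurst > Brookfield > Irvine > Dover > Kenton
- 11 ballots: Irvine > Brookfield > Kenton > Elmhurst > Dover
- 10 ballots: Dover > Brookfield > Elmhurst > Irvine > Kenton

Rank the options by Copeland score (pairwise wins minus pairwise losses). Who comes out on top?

Brookfield

Pairwise results:
  Elmhurst vs Irvine: Elmhurst wins 22–11.
  Elmhurst vs Brookfield: Brookfield wins 21–12.
  Elmhurst vs Dover: Elmhurst wins 23–10.
  Elmhurst vs Kenton: Elmhurst wins 22–11.
  Irvine vs Brookfield: Brookfield wins 22–11.
  Irvine vs Dover: Irvine wins 23–10.
  Irvine vs Kenton: Irvine wins 33–0.
  Brookfield vs Dover: Brookfield wins 23–10.
  Brookfield vs Kenton: Brookfield wins 33–0.
  Dover vs Kenton: Dover wins 22–11.
Copeland scores (wins − losses):
  Elmhurst: 3 − 1 = 2
  Irvine: 2 − 2 = 0
  Brookfield: 4 − 0 = 4
  Dover: 1 − 3 = -2
  Kenton: 0 − 4 = -4
Brookfield has the best Copeland score.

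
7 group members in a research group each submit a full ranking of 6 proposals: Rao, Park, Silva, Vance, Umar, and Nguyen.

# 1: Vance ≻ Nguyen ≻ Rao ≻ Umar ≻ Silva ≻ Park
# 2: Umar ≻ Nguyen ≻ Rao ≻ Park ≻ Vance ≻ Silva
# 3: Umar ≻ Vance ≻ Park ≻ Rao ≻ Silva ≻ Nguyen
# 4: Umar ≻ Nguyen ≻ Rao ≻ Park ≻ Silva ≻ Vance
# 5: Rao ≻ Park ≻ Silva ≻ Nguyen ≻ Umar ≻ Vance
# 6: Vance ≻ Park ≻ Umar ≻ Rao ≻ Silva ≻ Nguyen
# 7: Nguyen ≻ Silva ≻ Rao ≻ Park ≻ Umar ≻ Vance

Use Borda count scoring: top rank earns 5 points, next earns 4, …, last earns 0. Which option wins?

Umar

Borda scores:
  Rao: 3 + 3 + 2 + 3 + 5 + 2 + 3 = 21
  Park: 0 + 2 + 3 + 2 + 4 + 4 + 2 = 17
  Silva: 1 + 0 + 1 + 1 + 3 + 1 + 4 = 11
  Vance: 5 + 1 + 4 + 0 + 0 + 5 + 0 = 15
  Umar: 2 + 5 + 5 + 5 + 1 + 3 + 1 = 22
  Nguyen: 4 + 4 + 0 + 4 + 2 + 0 + 5 = 19
Umar has the highest total.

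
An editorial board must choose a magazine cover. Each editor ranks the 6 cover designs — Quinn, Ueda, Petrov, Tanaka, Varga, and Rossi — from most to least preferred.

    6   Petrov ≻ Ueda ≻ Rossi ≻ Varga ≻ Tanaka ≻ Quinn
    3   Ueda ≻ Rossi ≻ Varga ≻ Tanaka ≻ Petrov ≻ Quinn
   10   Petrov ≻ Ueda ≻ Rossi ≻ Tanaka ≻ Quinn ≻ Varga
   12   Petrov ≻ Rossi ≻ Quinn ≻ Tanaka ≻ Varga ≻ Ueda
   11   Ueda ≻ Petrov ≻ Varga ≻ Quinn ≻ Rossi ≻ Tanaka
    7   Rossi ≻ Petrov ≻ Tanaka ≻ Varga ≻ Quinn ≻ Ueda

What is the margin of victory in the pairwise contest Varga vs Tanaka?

9

Ballots ranking Varga above Tanaka: 6+3+11 = 20.
Ballots ranking Tanaka above Varga: 10+12+7 = 29.
Tanaka wins 29–20, a margin of 9.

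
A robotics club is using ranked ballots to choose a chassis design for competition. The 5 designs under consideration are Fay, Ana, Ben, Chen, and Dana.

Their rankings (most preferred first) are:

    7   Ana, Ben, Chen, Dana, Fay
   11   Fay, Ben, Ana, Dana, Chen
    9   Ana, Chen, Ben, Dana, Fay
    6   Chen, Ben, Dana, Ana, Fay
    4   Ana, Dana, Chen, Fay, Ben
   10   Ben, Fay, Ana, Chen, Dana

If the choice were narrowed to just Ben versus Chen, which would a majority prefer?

Ben

Ballots ranking Ben above Chen: 7+11+10 = 28.
Ballots ranking Chen above Ben: 9+6+4 = 19.
Ben wins the head-to-head, 28–19.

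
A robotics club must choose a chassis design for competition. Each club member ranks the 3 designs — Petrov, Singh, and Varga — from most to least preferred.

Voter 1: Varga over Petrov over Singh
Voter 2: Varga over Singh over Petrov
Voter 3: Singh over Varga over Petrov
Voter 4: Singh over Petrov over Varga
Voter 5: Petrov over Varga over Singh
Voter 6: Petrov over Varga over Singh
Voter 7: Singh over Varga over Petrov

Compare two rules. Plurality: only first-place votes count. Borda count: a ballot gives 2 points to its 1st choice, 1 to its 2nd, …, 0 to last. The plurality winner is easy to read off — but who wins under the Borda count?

Varga

Plurality first-place counts: Petrov 2, Singh 3, Varga 2 → Singh.
Borda totals: Petrov 6, Singh 7, Varga 8 → Varga.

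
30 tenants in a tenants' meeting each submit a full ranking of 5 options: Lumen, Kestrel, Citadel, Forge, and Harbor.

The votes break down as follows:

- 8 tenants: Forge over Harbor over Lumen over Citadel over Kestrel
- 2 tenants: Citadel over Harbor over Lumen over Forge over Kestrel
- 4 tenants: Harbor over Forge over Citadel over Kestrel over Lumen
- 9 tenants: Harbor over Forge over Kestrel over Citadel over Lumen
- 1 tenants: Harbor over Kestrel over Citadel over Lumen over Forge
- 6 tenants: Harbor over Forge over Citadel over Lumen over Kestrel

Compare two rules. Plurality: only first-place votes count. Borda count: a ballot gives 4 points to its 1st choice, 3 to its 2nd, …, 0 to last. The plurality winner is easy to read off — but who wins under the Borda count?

Plurality first-place counts: Lumen 0, Kestrel 0, Citadel 2, Forge 8, Harbor 20 → Harbor.
Borda totals: Lumen 27, Kestrel 25, Citadel 47, Forge 91, Harbor 110 → Harbor.

Harbor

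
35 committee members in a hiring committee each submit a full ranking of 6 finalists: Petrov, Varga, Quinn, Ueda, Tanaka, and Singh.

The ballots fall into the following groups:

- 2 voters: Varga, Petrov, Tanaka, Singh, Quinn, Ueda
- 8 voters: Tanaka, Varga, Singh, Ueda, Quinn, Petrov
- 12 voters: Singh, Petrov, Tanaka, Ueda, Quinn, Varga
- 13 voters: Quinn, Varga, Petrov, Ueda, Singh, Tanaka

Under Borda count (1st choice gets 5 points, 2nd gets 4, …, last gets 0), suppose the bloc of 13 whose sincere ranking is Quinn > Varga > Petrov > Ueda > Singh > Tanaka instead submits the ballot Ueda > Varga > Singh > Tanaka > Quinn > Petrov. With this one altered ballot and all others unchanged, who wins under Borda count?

Singh

Borda totals with the altered ballot: Petrov 56, Varga 94, Quinn 35, Ueda 105, Tanaka 108, Singh 127.
The winner is unchanged: still Singh.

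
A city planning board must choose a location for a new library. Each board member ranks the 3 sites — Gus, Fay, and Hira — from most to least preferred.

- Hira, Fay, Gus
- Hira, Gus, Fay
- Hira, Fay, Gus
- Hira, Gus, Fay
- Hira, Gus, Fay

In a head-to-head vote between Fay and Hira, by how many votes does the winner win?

5

Ballots ranking Fay above Hira: 0.
Ballots ranking Hira above Fay: 5.
Hira wins 5–0, a margin of 5.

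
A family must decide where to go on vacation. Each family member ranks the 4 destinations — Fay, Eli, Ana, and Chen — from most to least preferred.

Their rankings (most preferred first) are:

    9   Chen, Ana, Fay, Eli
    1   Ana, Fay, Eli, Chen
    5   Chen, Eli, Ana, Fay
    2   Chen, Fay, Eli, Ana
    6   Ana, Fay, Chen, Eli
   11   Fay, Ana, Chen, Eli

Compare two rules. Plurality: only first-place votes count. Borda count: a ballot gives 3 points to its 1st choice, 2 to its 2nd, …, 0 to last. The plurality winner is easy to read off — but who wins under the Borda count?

Plurality first-place counts: Fay 11, Eli 0, Ana 7, Chen 16 → Chen.
Borda totals: Fay 60, Eli 13, Ana 66, Chen 65 → Ana.

Ana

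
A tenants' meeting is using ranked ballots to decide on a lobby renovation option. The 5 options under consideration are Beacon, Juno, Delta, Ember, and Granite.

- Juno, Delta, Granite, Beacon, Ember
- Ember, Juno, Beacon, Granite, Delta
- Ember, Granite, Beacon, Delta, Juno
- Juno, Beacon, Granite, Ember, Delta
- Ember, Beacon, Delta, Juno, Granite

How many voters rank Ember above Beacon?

3

Ballots ranking Ember above Beacon: 3.
Ballots ranking Beacon above Ember: 2.
So 3 of 5 voters prefer Ember to Beacon.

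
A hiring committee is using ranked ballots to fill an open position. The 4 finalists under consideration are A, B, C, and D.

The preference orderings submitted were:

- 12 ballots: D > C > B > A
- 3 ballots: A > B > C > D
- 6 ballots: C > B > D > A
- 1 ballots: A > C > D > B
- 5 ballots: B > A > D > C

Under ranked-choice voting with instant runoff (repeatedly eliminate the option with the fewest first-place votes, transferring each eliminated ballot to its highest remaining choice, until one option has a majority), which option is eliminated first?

Round 1: D 12, C 6, B 5, A 4. A has the fewest and is eliminated.
Round 2: D 12, B 8, C 7. C has the fewest and is eliminated.
Round 3: B 14, D 13. B has a majority.

A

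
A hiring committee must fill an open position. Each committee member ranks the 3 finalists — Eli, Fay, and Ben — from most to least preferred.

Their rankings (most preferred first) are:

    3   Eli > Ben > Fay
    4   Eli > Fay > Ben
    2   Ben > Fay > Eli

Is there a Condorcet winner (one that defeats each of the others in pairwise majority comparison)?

Yes

Head-to-head results (9 voters total):
Eli vs Fay: Eli wins 7–2.
Eli vs Ben: Eli wins 7–2.
Fay vs Ben: Ben wins 5–4.
Eli beats each rival — Fay (7–2), Ben (7–2) — so Eli is the Condorcet winner.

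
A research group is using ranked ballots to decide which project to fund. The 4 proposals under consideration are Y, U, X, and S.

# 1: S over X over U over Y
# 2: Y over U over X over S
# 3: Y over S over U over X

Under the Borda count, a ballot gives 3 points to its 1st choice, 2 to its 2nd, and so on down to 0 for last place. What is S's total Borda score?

Borda scores:
  Y: 0 + 3 + 3 = 6
  U: 1 + 2 + 1 = 4
  X: 2 + 1 + 0 = 3
  S: 3 + 0 + 2 = 5

5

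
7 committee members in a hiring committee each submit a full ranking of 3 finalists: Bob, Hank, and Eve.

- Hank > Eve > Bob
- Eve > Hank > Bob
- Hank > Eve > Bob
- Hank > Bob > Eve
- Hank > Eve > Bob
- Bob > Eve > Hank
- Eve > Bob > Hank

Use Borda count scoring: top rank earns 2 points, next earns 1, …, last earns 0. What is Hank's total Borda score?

9

Borda scores:
  Bob: 0 + 0 + 0 + 1 + 0 + 2 + 1 = 4
  Hank: 2 + 1 + 2 + 2 + 2 + 0 + 0 = 9
  Eve: 1 + 2 + 1 + 0 + 1 + 1 + 2 = 8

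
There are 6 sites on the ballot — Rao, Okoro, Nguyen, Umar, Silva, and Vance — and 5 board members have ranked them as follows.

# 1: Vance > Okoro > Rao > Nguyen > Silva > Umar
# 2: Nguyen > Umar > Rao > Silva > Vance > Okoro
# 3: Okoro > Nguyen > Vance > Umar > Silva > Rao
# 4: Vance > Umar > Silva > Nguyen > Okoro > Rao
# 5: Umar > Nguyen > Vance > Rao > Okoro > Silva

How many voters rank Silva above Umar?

Ballots ranking Silva above Umar: 1.
Ballots ranking Umar above Silva: 4.
So 1 of 5 voters prefer Silva to Umar.

1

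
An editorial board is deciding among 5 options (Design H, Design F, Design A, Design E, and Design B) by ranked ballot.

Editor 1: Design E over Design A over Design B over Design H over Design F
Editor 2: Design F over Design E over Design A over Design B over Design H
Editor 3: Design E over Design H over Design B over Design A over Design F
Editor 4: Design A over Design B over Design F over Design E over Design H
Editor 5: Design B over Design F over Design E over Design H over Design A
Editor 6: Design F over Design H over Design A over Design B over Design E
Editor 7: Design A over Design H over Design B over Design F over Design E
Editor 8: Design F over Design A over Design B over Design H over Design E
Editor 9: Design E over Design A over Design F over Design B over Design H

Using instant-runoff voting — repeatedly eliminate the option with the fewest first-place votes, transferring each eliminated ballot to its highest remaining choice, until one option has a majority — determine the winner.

Round 1: Design F 3, Design E 3, Design A 2, Design B 1, Design H 0. Design H has the fewest and is eliminated.
Round 2: Design F 3, Design E 3, Design A 2, Design B 1. Design B has the fewest and is eliminated.
Round 3: Design F 4, Design E 3, Design A 2. Design A has the fewest and is eliminated.
Round 4: Design F 6, Design E 3. Design F has a majority.

Design F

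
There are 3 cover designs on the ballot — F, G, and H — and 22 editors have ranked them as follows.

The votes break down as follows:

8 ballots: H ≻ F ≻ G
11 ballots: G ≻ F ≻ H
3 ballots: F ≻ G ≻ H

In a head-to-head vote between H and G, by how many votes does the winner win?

6

Ballots ranking H above G: 8.
Ballots ranking G above H: 11+3 = 14.
G wins 14–8, a margin of 6.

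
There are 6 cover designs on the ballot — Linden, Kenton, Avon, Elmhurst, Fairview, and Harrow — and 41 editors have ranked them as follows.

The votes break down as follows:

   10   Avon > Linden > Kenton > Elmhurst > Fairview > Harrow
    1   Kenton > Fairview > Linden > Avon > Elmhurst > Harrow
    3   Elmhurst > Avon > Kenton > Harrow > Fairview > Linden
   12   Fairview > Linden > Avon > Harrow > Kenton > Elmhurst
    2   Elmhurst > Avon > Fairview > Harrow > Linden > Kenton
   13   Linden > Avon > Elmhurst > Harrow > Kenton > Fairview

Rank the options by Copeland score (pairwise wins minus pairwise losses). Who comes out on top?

Linden

Pairwise results:
  Linden vs Kenton: Linden wins 37–4.
  Linden vs Avon: Linden wins 26–15.
  Linden vs Elmhurst: Linden wins 36–5.
  Linden vs Fairview: Linden wins 23–18.
  Linden vs Harrow: Linden wins 36–5.
  Kenton vs Avon: Avon wins 40–1.
  Kenton vs Elmhurst: Kenton wins 23–18.
  Kenton vs Fairview: Kenton wins 27–14.
  Kenton vs Harrow: Harrow wins 27–14.
  Avon vs Elmhurst: Avon wins 36–5.
  Avon vs Fairview: Avon wins 28–13.
  Avon vs Harrow: Avon wins 41–0.
  Elmhurst vs Fairview: Elmhurst wins 28–13.
  Elmhurst vs Harrow: Elmhurst wins 29–12.
  Fairview vs Harrow: Fairview wins 25–16.
Copeland scores (wins − losses):
  Linden: 5 − 0 = 5
  Kenton: 2 − 3 = -1
  Avon: 4 − 1 = 3
  Elmhurst: 2 − 3 = -1
  Fairview: 1 − 4 = -3
  Harrow: 1 − 4 = -3
Linden has the best Copeland score.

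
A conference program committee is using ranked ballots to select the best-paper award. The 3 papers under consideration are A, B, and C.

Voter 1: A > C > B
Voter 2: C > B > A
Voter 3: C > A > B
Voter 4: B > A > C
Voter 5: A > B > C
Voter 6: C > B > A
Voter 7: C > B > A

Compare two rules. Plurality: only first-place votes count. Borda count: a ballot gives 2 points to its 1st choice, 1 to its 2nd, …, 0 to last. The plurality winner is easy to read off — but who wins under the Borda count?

C

Plurality first-place counts: A 2, B 1, C 4 → C.
Borda totals: A 6, B 6, C 9 → C.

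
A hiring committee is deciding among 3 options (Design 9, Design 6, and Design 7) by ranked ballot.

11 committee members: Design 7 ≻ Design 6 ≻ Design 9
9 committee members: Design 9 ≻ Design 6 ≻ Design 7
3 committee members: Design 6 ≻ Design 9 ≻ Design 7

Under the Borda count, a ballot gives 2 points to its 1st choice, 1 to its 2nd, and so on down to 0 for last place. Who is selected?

Borda scores:
  Design 9: 11·0 + 9·2 + 3·1 = 21
  Design 6: 11·1 + 9·1 + 3·2 = 26
  Design 7: 11·2 + 9·0 + 3·0 = 22
Design 6 has the highest total.

Design 6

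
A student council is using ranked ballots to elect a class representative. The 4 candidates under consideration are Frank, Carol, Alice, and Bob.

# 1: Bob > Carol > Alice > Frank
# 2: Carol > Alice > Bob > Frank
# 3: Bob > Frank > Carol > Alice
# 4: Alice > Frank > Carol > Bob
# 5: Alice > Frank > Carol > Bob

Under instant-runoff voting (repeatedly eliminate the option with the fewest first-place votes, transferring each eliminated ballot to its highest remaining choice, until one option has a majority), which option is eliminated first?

Frank

Round 1: Alice 2, Bob 2, Carol 1, Frank 0. Frank has the fewest and is eliminated.
Round 2: Alice 2, Bob 2, Carol 1. Carol has the fewest and is eliminated.
Round 3: Alice 3, Bob 2. Alice has a majority.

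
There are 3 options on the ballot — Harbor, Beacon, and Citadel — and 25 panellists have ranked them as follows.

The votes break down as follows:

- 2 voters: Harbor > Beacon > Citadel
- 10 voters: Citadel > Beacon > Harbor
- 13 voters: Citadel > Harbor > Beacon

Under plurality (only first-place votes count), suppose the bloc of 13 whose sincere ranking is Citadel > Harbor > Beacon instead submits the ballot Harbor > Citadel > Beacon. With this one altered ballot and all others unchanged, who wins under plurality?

Harbor

First-place totals with the altered ballot: Harbor 15, Beacon 0, Citadel 10.
The switch changes the winner from Citadel to Harbor.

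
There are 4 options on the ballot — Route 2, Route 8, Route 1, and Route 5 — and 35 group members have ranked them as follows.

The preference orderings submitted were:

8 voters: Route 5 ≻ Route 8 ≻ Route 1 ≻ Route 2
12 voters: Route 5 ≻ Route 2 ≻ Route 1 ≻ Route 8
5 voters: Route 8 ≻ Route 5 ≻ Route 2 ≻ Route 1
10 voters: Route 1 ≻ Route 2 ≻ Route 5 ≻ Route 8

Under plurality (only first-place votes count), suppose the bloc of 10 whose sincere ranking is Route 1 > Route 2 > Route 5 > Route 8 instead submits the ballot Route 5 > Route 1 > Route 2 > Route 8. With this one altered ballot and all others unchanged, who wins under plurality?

Route 5

First-place totals with the altered ballot: Route 2 0, Route 8 5, Route 1 0, Route 5 30.
The winner is unchanged: still Route 5.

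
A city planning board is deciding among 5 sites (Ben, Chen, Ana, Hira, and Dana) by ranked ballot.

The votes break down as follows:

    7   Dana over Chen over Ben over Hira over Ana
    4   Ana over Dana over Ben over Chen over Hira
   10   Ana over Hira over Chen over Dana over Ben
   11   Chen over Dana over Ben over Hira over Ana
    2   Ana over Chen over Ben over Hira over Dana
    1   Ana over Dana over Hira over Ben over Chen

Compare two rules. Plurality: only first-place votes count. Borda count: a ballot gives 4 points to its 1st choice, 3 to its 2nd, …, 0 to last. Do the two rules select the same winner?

No

Plurality first-place counts: Ben 0, Chen 11, Ana 17, Hira 0, Dana 7 → Ana.
Borda totals: Ben 49, Chen 95, Ana 68, Hira 52, Dana 86 → Chen.
The two rules disagree: plurality picks Ana, Borda picks Chen.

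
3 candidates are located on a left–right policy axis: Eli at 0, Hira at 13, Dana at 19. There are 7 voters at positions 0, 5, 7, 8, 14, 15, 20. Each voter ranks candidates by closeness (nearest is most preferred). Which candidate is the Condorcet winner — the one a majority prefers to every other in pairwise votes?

With single-peaked preferences on a line, the Condorcet winner is the candidate closest to the median voter.
The median voter (position 8) is closest to Hira at 13.
Check: Hira vs Eli — voters closer to Hira: 5 of 7.

Hira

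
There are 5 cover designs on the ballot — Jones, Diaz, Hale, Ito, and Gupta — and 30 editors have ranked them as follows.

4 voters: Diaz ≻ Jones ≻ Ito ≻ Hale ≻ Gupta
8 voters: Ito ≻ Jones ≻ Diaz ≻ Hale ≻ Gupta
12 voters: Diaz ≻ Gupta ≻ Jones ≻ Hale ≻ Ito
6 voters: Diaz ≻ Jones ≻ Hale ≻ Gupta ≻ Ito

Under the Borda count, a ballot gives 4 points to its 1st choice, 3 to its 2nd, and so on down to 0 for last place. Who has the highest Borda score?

Diaz

Borda scores:
  Jones: 4·3 + 8·3 + 12·2 + 6·3 = 78
  Diaz: 4·4 + 8·2 + 12·4 + 6·4 = 104
  Hale: 4·1 + 8·1 + 12·1 + 6·2 = 36
  Ito: 4·2 + 8·4 + 12·0 + 6·0 = 40
  Gupta: 4·0 + 8·0 + 12·3 + 6·1 = 42
Diaz has the highest total.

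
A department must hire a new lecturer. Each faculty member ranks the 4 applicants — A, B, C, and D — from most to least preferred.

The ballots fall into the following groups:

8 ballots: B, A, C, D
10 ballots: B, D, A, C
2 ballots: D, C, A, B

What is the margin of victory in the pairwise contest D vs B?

16

Ballots ranking D above B: 2.
Ballots ranking B above D: 8+10 = 18.
B wins 18–2, a margin of 16.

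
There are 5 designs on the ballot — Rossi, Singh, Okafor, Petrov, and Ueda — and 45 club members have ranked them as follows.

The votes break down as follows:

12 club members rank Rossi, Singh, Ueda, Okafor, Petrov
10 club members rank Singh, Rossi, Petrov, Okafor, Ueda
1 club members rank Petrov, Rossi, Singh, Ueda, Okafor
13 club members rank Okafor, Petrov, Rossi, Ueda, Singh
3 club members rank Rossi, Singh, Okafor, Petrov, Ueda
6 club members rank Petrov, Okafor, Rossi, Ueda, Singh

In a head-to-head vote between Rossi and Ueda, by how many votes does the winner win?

Ballots ranking Rossi above Ueda: 12+10+1+13+3+6 = 45.
Ballots ranking Ueda above Rossi: 0.
Rossi wins 45–0, a margin of 45.

45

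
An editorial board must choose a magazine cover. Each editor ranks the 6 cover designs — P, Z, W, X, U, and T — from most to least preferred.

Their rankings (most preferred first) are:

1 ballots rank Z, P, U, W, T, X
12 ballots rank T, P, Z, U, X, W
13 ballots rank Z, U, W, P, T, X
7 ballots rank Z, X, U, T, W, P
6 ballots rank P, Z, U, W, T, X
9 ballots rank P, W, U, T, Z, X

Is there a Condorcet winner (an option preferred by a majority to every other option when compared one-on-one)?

Yes

Head-to-head results (48 voters total):
P vs Z: P wins 27–21.
P vs W: P wins 28–20.
P vs X: P wins 41–7.
P vs U: P wins 28–20.
P vs T: P wins 29–19.
Z vs W: Z wins 39–9.
Z vs X: Z wins 48–0.
Z vs U: Z wins 39–9.
Z vs T: Z wins 27–21.
W vs X: W wins 29–19.
W vs U: U wins 39–9.
W vs T: W wins 29–19.
X vs U: U wins 41–7.
X vs T: T wins 41–7.
U vs T: U wins 36–12.
P beats each rival — Z (27–21), W (28–20), X (41–7), U (28–20), T (29–19) — so P is the Condorcet winner.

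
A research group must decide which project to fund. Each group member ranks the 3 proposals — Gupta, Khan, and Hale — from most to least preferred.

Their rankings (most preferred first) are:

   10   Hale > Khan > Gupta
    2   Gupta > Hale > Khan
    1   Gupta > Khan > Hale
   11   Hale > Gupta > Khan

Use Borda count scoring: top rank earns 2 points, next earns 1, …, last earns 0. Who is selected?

Borda scores:
  Gupta: 10·0 + 2·2 + 2 + 11·1 = 17
  Khan: 10·1 + 2·0 + 1 + 11·0 = 11
  Hale: 10·2 + 2·1 + 0 + 11·2 = 44
Hale has the highest total.

Hale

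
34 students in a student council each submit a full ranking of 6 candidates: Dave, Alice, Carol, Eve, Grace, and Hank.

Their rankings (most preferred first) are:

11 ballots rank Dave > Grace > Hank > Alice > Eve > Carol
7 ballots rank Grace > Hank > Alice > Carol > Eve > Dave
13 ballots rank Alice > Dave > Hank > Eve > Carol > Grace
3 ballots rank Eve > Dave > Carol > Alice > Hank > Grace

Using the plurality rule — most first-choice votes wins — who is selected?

Alice

First-place vote totals:
  Dave: 11
  Alice: 13
  Carol: 0
  Eve: 3
  Grace: 7
  Hank: 0
Alice has the most first-place votes.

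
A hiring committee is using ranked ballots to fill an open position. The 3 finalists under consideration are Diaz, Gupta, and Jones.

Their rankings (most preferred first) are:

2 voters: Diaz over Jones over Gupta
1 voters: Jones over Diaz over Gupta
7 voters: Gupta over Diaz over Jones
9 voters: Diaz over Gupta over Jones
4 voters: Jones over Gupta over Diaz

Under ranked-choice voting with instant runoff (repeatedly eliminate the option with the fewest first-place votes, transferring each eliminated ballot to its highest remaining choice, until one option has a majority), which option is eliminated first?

Round 1: Diaz 11, Gupta 7, Jones 5. Jones has the fewest and is eliminated.
Round 2: Diaz 12, Gupta 11. Diaz has a majority.

Jones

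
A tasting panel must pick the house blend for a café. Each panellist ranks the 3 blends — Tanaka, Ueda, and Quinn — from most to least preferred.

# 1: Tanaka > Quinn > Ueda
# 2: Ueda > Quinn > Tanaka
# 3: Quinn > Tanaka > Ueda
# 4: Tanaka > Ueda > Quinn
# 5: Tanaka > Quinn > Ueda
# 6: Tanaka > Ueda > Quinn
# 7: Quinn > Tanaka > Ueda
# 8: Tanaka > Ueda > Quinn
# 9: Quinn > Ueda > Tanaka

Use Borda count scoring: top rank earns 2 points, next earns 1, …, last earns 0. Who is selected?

Borda scores:
  Tanaka: 2 + 0 + 1 + 2 + 2 + 2 + 1 + 2 + 0 = 12
  Ueda: 0 + 2 + 0 + 1 + 0 + 1 + 0 + 1 + 1 = 6
  Quinn: 1 + 1 + 2 + 0 + 1 + 0 + 2 + 0 + 2 = 9
Tanaka has the highest total.

Tanaka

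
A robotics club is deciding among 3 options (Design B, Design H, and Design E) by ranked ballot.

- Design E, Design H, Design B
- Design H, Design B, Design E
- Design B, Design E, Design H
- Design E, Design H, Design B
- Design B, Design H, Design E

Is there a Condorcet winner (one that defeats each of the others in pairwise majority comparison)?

No

Head-to-head results (5 voters total):
Design B vs Design H: Design H wins 3–2.
Design B vs Design E: Design B wins 3–2.
Design H vs Design E: Design E wins 3–2.
No candidate beats all others: Design B beats Design E beats Design H beats Design B, a majority cycle.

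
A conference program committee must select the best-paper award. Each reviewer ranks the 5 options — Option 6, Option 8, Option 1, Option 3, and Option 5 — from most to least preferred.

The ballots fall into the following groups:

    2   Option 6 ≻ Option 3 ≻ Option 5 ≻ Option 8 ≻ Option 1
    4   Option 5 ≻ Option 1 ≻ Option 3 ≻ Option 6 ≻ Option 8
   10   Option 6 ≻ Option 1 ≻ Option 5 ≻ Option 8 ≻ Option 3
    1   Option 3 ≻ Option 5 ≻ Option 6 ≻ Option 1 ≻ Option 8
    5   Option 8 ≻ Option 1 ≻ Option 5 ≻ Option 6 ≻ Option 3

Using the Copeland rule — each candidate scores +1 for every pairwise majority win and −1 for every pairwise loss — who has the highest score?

Option 6

Pairwise results:
  Option 6 vs Option 8: Option 6 wins 17–5.
  Option 6 vs Option 1: Option 6 wins 13–9.
  Option 6 vs Option 3: Option 6 wins 17–5.
  Option 6 vs Option 5: Option 6 wins 12–10.
  Option 8 vs Option 1: Option 1 wins 15–7.
  Option 8 vs Option 3: Option 8 wins 15–7.
  Option 8 vs Option 5: Option 5 wins 17–5.
  Option 1 vs Option 3: Option 1 wins 19–3.
  Option 1 vs Option 5: Option 1 wins 15–7.
  Option 3 vs Option 5: Option 5 wins 19–3.
Copeland scores (wins − losses):
  Option 6: 4 − 0 = 4
  Option 8: 1 − 3 = -2
  Option 1: 3 − 1 = 2
  Option 3: 0 − 4 = -4
  Option 5: 2 − 2 = 0
Option 6 has the best Copeland score.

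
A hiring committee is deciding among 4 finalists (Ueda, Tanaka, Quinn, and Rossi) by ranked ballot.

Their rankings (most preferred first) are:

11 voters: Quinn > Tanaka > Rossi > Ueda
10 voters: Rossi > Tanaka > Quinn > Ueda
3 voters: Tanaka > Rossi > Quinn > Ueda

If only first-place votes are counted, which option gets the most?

Quinn

First-place vote totals:
  Ueda: 0
  Tanaka: 3
  Quinn: 11
  Rossi: 10
Quinn has the most first-place votes.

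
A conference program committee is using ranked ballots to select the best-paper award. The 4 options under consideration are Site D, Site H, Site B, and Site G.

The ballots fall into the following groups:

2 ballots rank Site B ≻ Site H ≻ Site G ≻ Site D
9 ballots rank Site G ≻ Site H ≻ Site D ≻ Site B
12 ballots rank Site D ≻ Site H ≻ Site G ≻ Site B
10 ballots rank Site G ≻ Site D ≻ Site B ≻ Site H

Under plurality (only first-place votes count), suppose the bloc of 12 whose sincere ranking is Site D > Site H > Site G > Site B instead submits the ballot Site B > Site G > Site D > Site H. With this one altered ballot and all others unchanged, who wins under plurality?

Site G

First-place totals with the altered ballot: Site D 0, Site H 0, Site B 14, Site G 19.
The winner is unchanged: still Site G.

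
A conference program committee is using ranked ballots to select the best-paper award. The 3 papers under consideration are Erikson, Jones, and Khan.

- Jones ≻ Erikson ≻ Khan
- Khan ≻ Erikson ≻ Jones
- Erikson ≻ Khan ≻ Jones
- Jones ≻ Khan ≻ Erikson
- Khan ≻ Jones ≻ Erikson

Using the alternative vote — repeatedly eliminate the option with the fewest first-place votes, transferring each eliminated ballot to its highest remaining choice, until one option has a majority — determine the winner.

Khan

Round 1: Jones 2, Khan 2, Erikson 1. Erikson has the fewest and is eliminated.
Round 2: Khan 3, Jones 2. Khan has a majority.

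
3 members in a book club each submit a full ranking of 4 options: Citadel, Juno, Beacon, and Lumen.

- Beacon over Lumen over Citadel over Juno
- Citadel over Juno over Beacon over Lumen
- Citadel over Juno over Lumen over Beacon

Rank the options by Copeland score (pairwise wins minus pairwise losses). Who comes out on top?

Pairwise results:
  Citadel vs Juno: Citadel wins 3–0.
  Citadel vs Beacon: Citadel wins 2–1.
  Citadel vs Lumen: Citadel wins 2–1.
  Juno vs Beacon: Juno wins 2–1.
  Juno vs Lumen: Juno wins 2–1.
  Beacon vs Lumen: Beacon wins 2–1.
Copeland scores (wins − losses):
  Citadel: 3 − 0 = 3
  Juno: 2 − 1 = 1
  Beacon: 1 − 2 = -1
  Lumen: 0 − 3 = -3
Citadel has the best Copeland score.

Citadel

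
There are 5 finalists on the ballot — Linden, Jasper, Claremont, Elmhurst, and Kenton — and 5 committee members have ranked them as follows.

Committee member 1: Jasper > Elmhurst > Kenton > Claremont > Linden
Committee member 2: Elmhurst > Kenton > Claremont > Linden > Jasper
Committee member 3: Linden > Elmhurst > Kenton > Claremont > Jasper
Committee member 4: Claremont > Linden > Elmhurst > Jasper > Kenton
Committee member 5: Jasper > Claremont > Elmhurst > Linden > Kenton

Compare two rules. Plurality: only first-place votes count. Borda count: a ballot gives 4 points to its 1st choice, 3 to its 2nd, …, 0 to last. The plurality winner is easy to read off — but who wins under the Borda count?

Plurality first-place counts: Linden 1, Jasper 2, Claremont 1, Elmhurst 1, Kenton 0 → Jasper.
Borda totals: Linden 9, Jasper 9, Claremont 11, Elmhurst 14, Kenton 7 → Elmhurst.

Elmhurst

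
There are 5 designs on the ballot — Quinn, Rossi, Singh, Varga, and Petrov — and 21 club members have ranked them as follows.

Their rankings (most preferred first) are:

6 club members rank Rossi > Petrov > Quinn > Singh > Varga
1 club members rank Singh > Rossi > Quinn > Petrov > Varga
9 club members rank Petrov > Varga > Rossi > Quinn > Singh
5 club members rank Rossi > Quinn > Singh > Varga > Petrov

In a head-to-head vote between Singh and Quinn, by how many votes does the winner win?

Ballots ranking Singh above Quinn: 1.
Ballots ranking Quinn above Singh: 6+9+5 = 20.
Quinn wins 20–1, a margin of 19.

19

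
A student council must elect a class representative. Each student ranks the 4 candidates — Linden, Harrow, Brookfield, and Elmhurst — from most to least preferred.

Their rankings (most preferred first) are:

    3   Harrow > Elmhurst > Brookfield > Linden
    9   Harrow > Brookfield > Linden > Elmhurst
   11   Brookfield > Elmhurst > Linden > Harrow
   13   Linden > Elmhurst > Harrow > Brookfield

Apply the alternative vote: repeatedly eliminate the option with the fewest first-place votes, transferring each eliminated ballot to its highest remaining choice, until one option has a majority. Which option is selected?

Linden

Round 1: Linden 13, Harrow 12, Brookfield 11, Elmhurst 0. Elmhurst has the fewest and is eliminated.
Round 2: Linden 13, Harrow 12, Brookfield 11. Brookfield has the fewest and is eliminated.
Round 3: Linden 24, Harrow 12. Linden has a majority.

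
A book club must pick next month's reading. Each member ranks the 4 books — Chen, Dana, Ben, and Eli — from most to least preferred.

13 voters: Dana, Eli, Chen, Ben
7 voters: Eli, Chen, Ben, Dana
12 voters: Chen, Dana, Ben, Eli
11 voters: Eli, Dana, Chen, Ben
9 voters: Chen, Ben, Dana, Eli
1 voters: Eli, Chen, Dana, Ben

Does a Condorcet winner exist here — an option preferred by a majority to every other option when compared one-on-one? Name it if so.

There is no Condorcet winner

Head-to-head results (53 voters total):
Chen vs Dana: Chen wins 29–24.
Chen vs Ben: Chen wins 53–0.
Chen vs Eli: Eli wins 32–21.
Dana vs Ben: Dana wins 37–16.
Dana vs Eli: Dana wins 34–19.
Ben vs Eli: Eli wins 32–21.
No candidate beats all others: Chen beats Dana beats Eli beats Chen, a majority cycle.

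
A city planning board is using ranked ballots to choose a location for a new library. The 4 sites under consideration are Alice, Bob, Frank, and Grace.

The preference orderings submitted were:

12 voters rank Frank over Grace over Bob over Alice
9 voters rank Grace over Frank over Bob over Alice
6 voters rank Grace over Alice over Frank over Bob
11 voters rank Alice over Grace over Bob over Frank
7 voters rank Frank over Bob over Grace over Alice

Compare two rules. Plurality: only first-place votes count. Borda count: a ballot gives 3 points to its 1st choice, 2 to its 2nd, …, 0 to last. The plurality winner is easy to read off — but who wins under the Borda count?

Grace

Plurality first-place counts: Alice 11, Bob 0, Frank 19, Grace 15 → Frank.
Borda totals: Alice 45, Bob 46, Frank 81, Grace 98 → Grace.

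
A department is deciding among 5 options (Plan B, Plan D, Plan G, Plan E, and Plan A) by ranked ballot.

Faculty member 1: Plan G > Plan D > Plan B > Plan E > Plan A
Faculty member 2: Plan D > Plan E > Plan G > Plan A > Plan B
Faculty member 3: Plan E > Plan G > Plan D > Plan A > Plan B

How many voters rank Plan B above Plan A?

1

Ballots ranking Plan B above Plan A: 1.
Ballots ranking Plan A above Plan B: 2.
So 1 of 3 voters prefer Plan B to Plan A.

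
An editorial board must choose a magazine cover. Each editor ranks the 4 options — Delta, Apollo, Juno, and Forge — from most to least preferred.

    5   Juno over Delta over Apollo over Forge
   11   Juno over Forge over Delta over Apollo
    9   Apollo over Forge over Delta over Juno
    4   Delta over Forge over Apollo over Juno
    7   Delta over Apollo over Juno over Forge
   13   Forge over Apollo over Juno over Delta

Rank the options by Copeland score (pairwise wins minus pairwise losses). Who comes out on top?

Forge

Pairwise results:
  Delta vs Apollo: Delta wins 27–22.
  Delta vs Juno: Juno wins 29–20.
  Delta vs Forge: Forge wins 33–16.
  Apollo vs Juno: Apollo wins 33–16.
  Apollo vs Forge: Forge wins 28–21.
  Juno vs Forge: Forge wins 26–23.
Copeland scores (wins − losses):
  Delta: 1 − 2 = -1
  Apollo: 1 − 2 = -1
  Juno: 1 − 2 = -1
  Forge: 3 − 0 = 3
Forge has the best Copeland score.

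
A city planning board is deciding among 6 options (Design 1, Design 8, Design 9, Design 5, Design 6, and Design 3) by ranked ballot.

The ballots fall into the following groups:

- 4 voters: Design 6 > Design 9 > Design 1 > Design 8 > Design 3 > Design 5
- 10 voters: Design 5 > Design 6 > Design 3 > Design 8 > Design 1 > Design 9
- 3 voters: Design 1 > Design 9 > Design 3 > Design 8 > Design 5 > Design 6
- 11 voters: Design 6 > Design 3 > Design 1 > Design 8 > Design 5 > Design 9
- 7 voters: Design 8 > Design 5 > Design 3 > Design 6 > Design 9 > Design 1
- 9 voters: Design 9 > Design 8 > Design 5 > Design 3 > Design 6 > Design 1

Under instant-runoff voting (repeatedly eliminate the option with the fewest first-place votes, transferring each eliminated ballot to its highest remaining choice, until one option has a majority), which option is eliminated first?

Design 3

Round 1: Design 6 15, Design 5 10, Design 9 9, Design 8 7, Design 1 3, Design 3 0. Design 3 has the fewest and is eliminated.
Round 2: Design 6 15, Design 5 10, Design 9 9, Design 8 7, Design 1 3. Design 1 has the fewest and is eliminated.
Round 3: Design 6 15, Design 9 12, Design 5 10, Design 8 7. Design 8 has the fewest and is eliminated.
Round 4: Design 5 17, Design 6 15, Design 9 12. Design 9 has the fewest and is eliminated.
Round 5: Design 5 29, Design 6 15. Design 5 has a majority.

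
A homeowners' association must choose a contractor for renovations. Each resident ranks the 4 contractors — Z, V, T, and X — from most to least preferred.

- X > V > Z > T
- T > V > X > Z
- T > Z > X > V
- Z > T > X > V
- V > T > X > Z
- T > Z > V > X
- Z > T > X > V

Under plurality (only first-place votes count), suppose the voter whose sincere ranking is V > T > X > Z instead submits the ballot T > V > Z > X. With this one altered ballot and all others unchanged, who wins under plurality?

First-place totals with the altered ballot: Z 2, V 0, T 4, X 1.
The winner is unchanged: still T.

T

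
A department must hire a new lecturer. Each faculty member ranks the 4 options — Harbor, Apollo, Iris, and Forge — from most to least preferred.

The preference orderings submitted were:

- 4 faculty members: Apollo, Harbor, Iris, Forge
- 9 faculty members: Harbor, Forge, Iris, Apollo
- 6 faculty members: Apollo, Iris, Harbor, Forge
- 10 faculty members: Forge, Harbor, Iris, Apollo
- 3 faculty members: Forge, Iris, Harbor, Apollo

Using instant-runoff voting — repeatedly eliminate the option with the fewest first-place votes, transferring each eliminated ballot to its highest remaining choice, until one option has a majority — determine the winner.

Round 1: Forge 13, Apollo 10, Harbor 9, Iris 0. Iris has the fewest and is eliminated.
Round 2: Forge 13, Apollo 10, Harbor 9. Harbor has the fewest and is eliminated.
Round 3: Forge 22, Apollo 10. Forge has a majority.

Forge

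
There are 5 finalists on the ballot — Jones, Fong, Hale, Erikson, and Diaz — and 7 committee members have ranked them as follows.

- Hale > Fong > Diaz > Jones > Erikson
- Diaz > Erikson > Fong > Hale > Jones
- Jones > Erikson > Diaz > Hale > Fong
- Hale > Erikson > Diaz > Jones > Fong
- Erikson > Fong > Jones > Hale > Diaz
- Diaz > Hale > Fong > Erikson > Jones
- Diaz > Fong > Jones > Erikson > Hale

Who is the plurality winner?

First-place vote totals:
  Jones: 1
  Fong: 0
  Hale: 2
  Erikson: 1
  Diaz: 3
Diaz has the most first-place votes.

Diaz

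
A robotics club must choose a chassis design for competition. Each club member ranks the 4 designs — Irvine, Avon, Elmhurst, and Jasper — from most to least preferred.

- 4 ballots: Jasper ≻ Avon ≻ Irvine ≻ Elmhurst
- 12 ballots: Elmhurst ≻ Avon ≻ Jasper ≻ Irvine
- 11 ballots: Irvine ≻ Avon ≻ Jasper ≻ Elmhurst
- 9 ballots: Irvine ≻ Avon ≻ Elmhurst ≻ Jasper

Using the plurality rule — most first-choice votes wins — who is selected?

Irvine

First-place vote totals:
  Irvine: 20
  Avon: 0
  Elmhurst: 12
  Jasper: 4
Irvine has the most first-place votes.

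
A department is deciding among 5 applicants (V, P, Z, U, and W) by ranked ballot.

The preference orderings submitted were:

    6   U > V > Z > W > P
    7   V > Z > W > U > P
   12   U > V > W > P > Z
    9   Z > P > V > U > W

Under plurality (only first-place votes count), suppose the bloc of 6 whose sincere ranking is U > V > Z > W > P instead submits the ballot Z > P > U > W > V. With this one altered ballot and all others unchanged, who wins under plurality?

Z

First-place totals with the altered ballot: V 7, P 0, Z 15, U 12, W 0.
The switch changes the winner from U to Z.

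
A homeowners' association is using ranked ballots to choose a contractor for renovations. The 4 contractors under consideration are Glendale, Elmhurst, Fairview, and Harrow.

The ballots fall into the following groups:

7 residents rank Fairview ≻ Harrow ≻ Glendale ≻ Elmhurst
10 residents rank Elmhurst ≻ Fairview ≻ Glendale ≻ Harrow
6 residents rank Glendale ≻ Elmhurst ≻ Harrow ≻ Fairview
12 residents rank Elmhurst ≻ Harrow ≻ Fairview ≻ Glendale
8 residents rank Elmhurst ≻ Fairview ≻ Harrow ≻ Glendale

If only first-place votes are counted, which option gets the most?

Elmhurst

First-place vote totals:
  Glendale: 6
  Elmhurst: 30
  Fairview: 7
  Harrow: 0
Elmhurst has the most first-place votes.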